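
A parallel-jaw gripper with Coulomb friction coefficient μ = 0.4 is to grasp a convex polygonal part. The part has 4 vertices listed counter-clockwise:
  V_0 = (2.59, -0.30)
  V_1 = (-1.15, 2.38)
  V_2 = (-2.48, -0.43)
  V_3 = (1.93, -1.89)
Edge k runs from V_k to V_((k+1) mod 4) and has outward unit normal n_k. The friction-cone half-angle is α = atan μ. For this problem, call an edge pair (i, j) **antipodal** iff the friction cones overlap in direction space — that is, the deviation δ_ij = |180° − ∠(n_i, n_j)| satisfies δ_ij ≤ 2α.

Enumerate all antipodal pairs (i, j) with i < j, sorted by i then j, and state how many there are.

count = 2; pairs: (0,2), (1,3)

α = atan 0.4 = 21.80°;  2α = 43.60°
n_0 = (+0.5825, +0.8129)
n_1 = (-0.9039, +0.4278)
n_2 = (-0.3143, -0.9493)
n_3 = (+0.9236, -0.3834)
  (0,1): δ = 79.70°  ·
  (0,2): δ = 17.31°  ✓
  (0,3): δ = 103.08°  ·
  (1,2): δ = 82.99°  ·
  (1,3): δ = 2.79°  ✓
  (2,3): δ = 94.23°  ·
antipodal pairs: 2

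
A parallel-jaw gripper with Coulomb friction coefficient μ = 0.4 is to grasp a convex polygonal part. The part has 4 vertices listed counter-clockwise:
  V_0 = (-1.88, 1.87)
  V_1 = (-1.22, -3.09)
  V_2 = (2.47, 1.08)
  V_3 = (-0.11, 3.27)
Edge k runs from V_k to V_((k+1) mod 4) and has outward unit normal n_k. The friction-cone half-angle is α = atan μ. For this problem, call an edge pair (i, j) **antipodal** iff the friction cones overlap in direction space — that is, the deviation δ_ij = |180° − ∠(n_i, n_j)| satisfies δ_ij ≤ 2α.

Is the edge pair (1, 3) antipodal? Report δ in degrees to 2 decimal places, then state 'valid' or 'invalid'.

δ = 10.15°, valid

α = atan 0.4 = 21.80°;  2α = 43.60°
edge 1: e_1 = (+3.69, +4.17);  n_1 = (+0.7489, -0.6627)
edge 3: e_3 = (-1.77, -1.40);  n_3 = (-0.6204, +0.7843)
∠(n_1, n_3) = 169.85°
δ = |180° − 169.85°| = 10.15°
10.15° ≤ 2α = 43.60°  →  valid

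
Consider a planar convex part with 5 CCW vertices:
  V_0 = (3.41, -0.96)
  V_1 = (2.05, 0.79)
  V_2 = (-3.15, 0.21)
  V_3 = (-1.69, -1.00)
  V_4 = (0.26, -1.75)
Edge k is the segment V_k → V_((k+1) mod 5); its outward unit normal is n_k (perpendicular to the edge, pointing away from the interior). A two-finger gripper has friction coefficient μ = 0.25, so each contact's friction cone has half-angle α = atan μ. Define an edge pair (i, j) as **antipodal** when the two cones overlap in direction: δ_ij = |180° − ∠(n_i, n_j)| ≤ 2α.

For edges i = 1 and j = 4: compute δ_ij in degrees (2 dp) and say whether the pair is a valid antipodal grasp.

δ = 7.71°, valid

α = atan 0.25 = 14.04°;  2α = 28.07°
edge 1: e_1 = (-5.20, -0.58);  n_1 = (-0.1109, +0.9938)
edge 4: e_4 = (+3.15, +0.79);  n_4 = (+0.2433, -0.9700)
∠(n_1, n_4) = 172.29°
δ = |180° − 172.29°| = 7.71°
7.71° ≤ 2α = 28.07°  →  valid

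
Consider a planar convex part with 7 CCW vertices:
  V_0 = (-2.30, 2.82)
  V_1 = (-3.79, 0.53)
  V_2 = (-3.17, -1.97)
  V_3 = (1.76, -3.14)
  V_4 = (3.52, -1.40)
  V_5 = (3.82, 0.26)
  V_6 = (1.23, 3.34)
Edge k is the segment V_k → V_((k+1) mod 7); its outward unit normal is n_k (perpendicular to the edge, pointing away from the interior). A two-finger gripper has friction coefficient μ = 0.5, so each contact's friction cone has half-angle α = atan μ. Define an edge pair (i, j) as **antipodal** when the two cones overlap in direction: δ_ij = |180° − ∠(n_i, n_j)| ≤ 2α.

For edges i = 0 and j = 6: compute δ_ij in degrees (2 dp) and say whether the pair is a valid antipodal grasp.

α = atan 0.5 = 26.57°;  2α = 53.13°
edge 0: e_0 = (-1.49, -2.29);  n_0 = (-0.8382, +0.5454)
edge 6: e_6 = (-3.53, -0.52);  n_6 = (-0.1457, +0.9893)
∠(n_0, n_6) = 48.57°
δ = |180° − 48.57°| = 131.43°
131.43° > 2α = 53.13°  →  invalid

δ = 131.43°, invalid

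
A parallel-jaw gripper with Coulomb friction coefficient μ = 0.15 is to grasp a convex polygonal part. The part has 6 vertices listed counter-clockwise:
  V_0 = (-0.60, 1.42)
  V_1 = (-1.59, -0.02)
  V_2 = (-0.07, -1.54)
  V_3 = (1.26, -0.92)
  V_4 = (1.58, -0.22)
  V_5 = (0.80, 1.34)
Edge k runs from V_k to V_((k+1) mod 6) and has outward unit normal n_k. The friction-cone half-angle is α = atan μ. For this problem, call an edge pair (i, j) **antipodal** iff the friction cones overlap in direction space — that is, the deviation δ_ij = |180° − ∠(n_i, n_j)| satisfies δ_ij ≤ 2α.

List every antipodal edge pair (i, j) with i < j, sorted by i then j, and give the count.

α = atan 0.15 = 8.53°;  2α = 17.06°
n_0 = (-0.8240, +0.5665)
n_1 = (-0.7071, -0.7071)
n_2 = (+0.4225, -0.9064)
n_3 = (+0.9095, -0.4158)
n_4 = (+0.8944, +0.4472)
n_5 = (+0.0570, +0.9984)
  (0,1): δ = 100.49°  ·
  (0,2): δ = 30.50°  ·
  (0,3): δ = 9.94°  ✓
  (0,4): δ = 61.07°  ·
  (0,5): δ = 121.24°  ·
  (1,2): δ = 110.01°  ·
  (1,3): δ = 69.57°  ·
  (1,4): δ = 18.43°  ·
  (1,5): δ = 41.73°  ·
  (2,3): δ = 139.56°  ·
  (2,4): δ = 88.43°  ·
  (2,5): δ = 28.26°  ·
  (3,4): δ = 128.87°  ·
  (3,5): δ = 68.70°  ·
  (4,5): δ = 119.84°  ·
antipodal pairs: 1

count = 1; pairs: (0,3)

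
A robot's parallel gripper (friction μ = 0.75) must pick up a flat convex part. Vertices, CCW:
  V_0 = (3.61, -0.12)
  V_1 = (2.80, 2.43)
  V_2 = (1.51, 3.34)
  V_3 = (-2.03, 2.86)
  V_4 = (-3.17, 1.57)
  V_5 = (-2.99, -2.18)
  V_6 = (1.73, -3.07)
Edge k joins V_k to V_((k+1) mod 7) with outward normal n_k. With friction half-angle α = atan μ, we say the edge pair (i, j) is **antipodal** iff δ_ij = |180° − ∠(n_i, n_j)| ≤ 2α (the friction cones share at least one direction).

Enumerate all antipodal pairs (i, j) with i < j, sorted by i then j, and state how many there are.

α = atan 0.75 = 36.87°;  2α = 73.74°
n_0 = (+0.9531, +0.3027)
n_1 = (+0.5764, +0.8171)
n_2 = (-0.1344, +0.9909)
n_3 = (-0.7493, +0.6622)
n_4 = (-0.9988, -0.0479)
n_5 = (-0.1853, -0.9827)
n_6 = (+0.8433, -0.5374)
  (0,1): δ = 142.82°  ·
  (0,2): δ = 99.90°  ·
  (0,3): δ = 59.09°  ✓
  (0,4): δ = 14.87°  ✓
  (0,5): δ = 61.70°  ✓
  (0,6): δ = 129.87°  ·
  (1,2): δ = 137.08°  ·
  (1,3): δ = 96.27°  ·
  (1,4): δ = 52.05°  ✓
  (1,5): δ = 24.52°  ✓
  (1,6): δ = 92.69°  ·
  (2,3): δ = 139.19°  ·
  (2,4): δ = 94.97°  ·
  (2,5): δ = 18.40°  ✓
  (2,6): δ = 49.77°  ✓
  (3,4): δ = 135.78°  ·
  (3,5): δ = 59.21°  ✓
  (3,6): δ = 8.96°  ✓
  (4,5): δ = 103.43°  ·
  (4,6): δ = 35.26°  ✓
  (5,6): δ = 111.83°  ·
antipodal pairs: 10

count = 10; pairs: (0,3), (0,4), (0,5), (1,4), (1,5), (2,5), (2,6), (3,5), (3,6), (4,6)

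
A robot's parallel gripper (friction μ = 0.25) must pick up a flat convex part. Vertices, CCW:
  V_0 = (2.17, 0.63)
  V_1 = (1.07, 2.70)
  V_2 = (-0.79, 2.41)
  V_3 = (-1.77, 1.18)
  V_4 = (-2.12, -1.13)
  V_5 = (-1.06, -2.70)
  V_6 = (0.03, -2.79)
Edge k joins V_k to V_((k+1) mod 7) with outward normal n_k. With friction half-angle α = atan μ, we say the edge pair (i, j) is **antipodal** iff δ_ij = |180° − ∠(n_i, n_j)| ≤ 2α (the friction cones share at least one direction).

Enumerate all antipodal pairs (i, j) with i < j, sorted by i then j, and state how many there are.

count = 4; pairs: (0,4), (1,5), (2,6), (3,6)

α = atan 0.25 = 14.04°;  2α = 28.07°
n_0 = (+0.8831, +0.4693)
n_1 = (-0.1541, +0.9881)
n_2 = (-0.7821, +0.6231)
n_3 = (-0.9887, +0.1498)
n_4 = (-0.8288, -0.5596)
n_5 = (-0.0823, -0.9966)
n_6 = (+0.8477, -0.5304)
  (0,1): δ = 109.12°  ·
  (0,2): δ = 66.53°  ·
  (0,3): δ = 36.60°  ·
  (0,4): δ = 6.04°  ✓
  (0,5): δ = 57.29°  ·
  (0,6): δ = 119.98°  ·
  (1,2): δ = 137.41°  ·
  (1,3): δ = 107.48°  ·
  (1,4): δ = 64.84°  ·
  (1,5): δ = 13.58°  ✓
  (1,6): δ = 49.10°  ·
  (2,3): δ = 150.07°  ·
  (2,4): δ = 107.43°  ·
  (2,5): δ = 56.17°  ·
  (2,6): δ = 6.51°  ✓
  (3,4): δ = 137.36°  ·
  (3,5): δ = 86.10°  ·
  (3,6): δ = 23.42°  ✓
  (4,5): δ = 128.75°  ·
  (4,6): δ = 66.06°  ·
  (5,6): δ = 117.32°  ·
antipodal pairs: 4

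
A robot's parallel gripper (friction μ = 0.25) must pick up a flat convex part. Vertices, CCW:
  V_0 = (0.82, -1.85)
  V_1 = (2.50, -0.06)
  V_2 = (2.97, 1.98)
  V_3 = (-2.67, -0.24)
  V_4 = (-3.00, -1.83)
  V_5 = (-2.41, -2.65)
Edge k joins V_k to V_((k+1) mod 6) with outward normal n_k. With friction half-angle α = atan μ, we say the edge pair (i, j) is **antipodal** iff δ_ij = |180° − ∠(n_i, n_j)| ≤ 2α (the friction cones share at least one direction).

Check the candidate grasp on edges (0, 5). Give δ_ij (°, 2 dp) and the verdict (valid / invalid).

δ = 147.10°, invalid

α = atan 0.25 = 14.04°;  2α = 28.07°
edge 0: e_0 = (+1.68, +1.79);  n_0 = (+0.7292, -0.6843)
edge 5: e_5 = (+3.23, +0.80);  n_5 = (+0.2404, -0.9707)
∠(n_0, n_5) = 32.90°
δ = |180° − 32.90°| = 147.10°
147.10° > 2α = 28.07°  →  invalid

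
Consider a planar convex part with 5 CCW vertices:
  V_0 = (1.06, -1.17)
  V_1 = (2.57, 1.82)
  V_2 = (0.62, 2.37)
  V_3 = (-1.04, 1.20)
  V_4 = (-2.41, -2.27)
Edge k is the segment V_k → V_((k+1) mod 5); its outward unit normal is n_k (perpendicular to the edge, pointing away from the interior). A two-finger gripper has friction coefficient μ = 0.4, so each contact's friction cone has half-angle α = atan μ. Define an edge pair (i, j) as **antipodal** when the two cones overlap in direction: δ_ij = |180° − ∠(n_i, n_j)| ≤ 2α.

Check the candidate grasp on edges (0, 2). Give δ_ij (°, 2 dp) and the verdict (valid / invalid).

δ = 28.03°, valid

α = atan 0.4 = 21.80°;  2α = 43.60°
edge 0: e_0 = (+1.51, +2.99);  n_0 = (+0.8926, -0.4508)
edge 2: e_2 = (-1.66, -1.17);  n_2 = (-0.5761, +0.8174)
∠(n_0, n_2) = 151.97°
δ = |180° − 151.97°| = 28.03°
28.03° ≤ 2α = 43.60°  →  valid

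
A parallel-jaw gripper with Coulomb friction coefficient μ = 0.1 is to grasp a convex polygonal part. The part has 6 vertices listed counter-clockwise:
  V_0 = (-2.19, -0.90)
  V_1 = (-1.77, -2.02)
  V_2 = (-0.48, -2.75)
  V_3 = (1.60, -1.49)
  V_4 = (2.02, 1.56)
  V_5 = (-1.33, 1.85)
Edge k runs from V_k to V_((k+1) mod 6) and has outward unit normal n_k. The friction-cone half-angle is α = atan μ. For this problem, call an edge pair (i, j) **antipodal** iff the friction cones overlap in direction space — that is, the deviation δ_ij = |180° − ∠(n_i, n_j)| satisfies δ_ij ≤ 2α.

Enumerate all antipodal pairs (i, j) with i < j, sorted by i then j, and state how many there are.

count = 1; pairs: (3,5)

α = atan 0.1 = 5.71°;  2α = 11.42°
n_0 = (-0.9363, -0.3511)
n_1 = (-0.4925, -0.8703)
n_2 = (+0.5181, -0.8553)
n_3 = (+0.9907, -0.1364)
n_4 = (+0.0862, +0.9963)
n_5 = (-0.9544, +0.2985)
  (0,1): δ = 140.06°  ·
  (0,2): δ = 79.35°  ·
  (0,3): δ = 28.40°  ·
  (0,4): δ = 64.50°  ·
  (0,5): δ = 142.08°  ·
  (1,2): δ = 119.29°  ·
  (1,3): δ = 68.34°  ·
  (1,4): δ = 24.56°  ·
  (1,5): δ = 102.14°  ·
  (2,3): δ = 129.05°  ·
  (2,4): δ = 36.15°  ·
  (2,5): δ = 41.43°  ·
  (3,4): δ = 87.11°  ·
  (3,5): δ = 9.53°  ✓
  (4,5): δ = 102.42°  ·
antipodal pairs: 1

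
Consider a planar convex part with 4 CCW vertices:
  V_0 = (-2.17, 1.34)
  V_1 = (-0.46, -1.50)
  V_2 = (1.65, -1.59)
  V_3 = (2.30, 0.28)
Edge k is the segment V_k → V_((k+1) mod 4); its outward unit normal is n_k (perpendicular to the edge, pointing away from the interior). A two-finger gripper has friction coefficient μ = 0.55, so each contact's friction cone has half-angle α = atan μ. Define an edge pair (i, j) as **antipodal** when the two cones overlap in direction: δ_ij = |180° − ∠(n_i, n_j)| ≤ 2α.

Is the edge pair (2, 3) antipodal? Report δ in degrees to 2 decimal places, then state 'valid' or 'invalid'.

α = atan 0.55 = 28.81°;  2α = 57.62°
edge 2: e_2 = (+0.65, +1.87);  n_2 = (+0.9446, -0.3283)
edge 3: e_3 = (-4.47, +1.06);  n_3 = (+0.2307, +0.9730)
∠(n_2, n_3) = 95.83°
δ = |180° − 95.83°| = 84.17°
84.17° > 2α = 57.62°  →  invalid

δ = 84.17°, invalid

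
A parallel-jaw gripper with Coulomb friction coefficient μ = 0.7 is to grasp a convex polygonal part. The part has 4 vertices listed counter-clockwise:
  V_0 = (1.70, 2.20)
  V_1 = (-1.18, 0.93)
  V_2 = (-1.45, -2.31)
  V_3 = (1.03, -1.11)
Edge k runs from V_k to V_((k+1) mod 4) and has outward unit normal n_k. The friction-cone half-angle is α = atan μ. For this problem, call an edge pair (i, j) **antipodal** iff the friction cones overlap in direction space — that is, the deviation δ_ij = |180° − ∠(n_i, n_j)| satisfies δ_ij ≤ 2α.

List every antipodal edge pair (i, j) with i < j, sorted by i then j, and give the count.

count = 4; pairs: (0,2), (0,3), (1,2), (1,3)

α = atan 0.7 = 34.99°;  2α = 69.98°
n_0 = (-0.4035, +0.9150)
n_1 = (-0.9965, +0.0830)
n_2 = (+0.4356, -0.9002)
n_3 = (+0.9801, -0.1984)
  (0,1): δ = 118.56°  ·
  (0,2): δ = 2.02°  ✓
  (0,3): δ = 54.76°  ✓
  (1,2): δ = 59.42°  ✓
  (1,3): δ = 6.68°  ✓
  (2,3): δ = 127.26°  ·
antipodal pairs: 4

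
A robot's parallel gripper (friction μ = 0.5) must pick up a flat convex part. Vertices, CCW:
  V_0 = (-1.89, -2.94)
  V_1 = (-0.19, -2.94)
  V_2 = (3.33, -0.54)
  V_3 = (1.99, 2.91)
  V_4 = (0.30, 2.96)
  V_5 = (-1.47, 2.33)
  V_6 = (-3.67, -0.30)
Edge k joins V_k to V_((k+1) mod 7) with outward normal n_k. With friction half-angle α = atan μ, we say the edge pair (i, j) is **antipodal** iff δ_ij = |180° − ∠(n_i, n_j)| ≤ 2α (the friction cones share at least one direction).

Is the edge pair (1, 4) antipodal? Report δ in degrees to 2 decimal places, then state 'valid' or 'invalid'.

δ = 14.69°, valid

α = atan 0.5 = 26.57°;  2α = 53.13°
edge 1: e_1 = (+3.52, +2.40);  n_1 = (+0.5633, -0.8262)
edge 4: e_4 = (-1.77, -0.63);  n_4 = (-0.3353, +0.9421)
∠(n_1, n_4) = 165.31°
δ = |180° − 165.31°| = 14.69°
14.69° ≤ 2α = 53.13°  →  valid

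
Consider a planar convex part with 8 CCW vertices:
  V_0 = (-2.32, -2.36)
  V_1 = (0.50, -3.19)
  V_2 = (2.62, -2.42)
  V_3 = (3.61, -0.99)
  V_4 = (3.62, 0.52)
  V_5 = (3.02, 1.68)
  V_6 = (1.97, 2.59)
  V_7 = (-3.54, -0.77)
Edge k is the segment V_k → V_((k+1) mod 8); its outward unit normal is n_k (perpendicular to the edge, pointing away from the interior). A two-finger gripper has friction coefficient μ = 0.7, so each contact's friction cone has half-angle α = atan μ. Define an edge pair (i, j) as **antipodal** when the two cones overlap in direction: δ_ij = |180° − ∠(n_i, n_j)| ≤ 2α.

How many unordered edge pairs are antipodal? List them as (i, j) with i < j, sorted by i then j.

count = 10; pairs: (0,4), (0,5), (0,6), (1,5), (1,6), (2,6), (3,6), (3,7), (4,7), (5,7)

α = atan 0.7 = 34.99°;  2α = 69.98°
n_0 = (-0.2824, -0.9593)
n_1 = (+0.3414, -0.9399)
n_2 = (+0.8222, -0.5692)
n_3 = (+1.0000, -0.0066)
n_4 = (+0.8882, +0.4594)
n_5 = (+0.6549, +0.7557)
n_6 = (-0.5206, +0.8538)
n_7 = (-0.7934, -0.6087)
  (0,1): δ = 143.64°  ·
  (0,2): δ = 108.29°  ·
  (0,3): δ = 73.98°  ·
  (0,4): δ = 46.25°  ✓
  (0,5): δ = 24.51°  ✓
  (0,6): δ = 47.78°  ✓
  (0,7): δ = 143.90°  ·
  (1,2): δ = 144.66°  ·
  (1,3): δ = 110.34°  ·
  (1,4): δ = 82.61°  ·
  (1,5): δ = 60.88°  ✓
  (1,6): δ = 11.41°  ✓
  (1,7): δ = 107.54°  ·
  (2,3): δ = 145.68°  ·
  (2,4): δ = 117.95°  ·
  (2,5): δ = 96.22°  ·
  (2,6): δ = 23.93°  ✓
  (2,7): δ = 72.19°  ·
  (3,4): δ = 152.27°  ·
  (3,5): δ = 130.53°  ·
  (3,6): δ = 58.25°  ✓
  (3,7): δ = 37.88°  ✓
  (4,5): δ = 158.26°  ·
  (4,6): δ = 85.98°  ·
  (4,7): δ = 10.15°  ✓
  (5,6): δ = 107.71°  ·
  (5,7): δ = 11.59°  ✓
  (6,7): δ = 83.88°  ·
antipodal pairs: 10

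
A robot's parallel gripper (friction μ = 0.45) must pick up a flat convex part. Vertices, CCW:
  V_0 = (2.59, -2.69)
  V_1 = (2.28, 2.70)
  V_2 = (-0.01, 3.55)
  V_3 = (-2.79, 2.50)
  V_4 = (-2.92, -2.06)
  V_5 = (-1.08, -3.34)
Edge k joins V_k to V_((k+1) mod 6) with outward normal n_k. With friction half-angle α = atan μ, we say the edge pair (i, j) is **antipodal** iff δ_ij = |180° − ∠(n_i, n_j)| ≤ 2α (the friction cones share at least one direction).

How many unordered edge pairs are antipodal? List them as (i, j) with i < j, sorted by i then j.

count = 4; pairs: (0,3), (1,4), (1,5), (2,5)

α = atan 0.45 = 24.23°;  2α = 48.46°
n_0 = (+0.9984, +0.0574)
n_1 = (+0.3480, +0.9375)
n_2 = (-0.3533, +0.9355)
n_3 = (-0.9996, +0.0285)
n_4 = (-0.5711, -0.8209)
n_5 = (+0.1744, -0.9847)
  (0,1): δ = 113.66°  ·
  (0,2): δ = 72.60°  ·
  (0,3): δ = 4.92°  ✓
  (0,4): δ = 51.88°  ·
  (0,5): δ = 96.75°  ·
  (1,2): δ = 138.94°  ·
  (1,3): δ = 71.27°  ·
  (1,4): δ = 14.46°  ✓
  (1,5): δ = 30.41°  ✓
  (2,3): δ = 112.32°  ·
  (2,4): δ = 55.52°  ·
  (2,5): δ = 10.65°  ✓
  (3,4): δ = 123.19°  ·
  (3,5): δ = 78.32°  ·
  (4,5): δ = 135.13°  ·
antipodal pairs: 4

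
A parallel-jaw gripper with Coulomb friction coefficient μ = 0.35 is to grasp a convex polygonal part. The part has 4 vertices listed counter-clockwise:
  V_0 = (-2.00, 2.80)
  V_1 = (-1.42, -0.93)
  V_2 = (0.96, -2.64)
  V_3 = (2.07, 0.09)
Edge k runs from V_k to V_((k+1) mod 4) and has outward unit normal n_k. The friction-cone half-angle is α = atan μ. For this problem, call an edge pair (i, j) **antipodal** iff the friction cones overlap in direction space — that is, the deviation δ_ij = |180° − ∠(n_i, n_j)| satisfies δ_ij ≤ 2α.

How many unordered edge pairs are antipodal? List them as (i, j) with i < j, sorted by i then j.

count = 2; pairs: (0,2), (1,3)

α = atan 0.35 = 19.29°;  2α = 38.58°
n_0 = (-0.9881, -0.1536)
n_1 = (-0.5835, -0.8121)
n_2 = (+0.9264, -0.3767)
n_3 = (+0.5542, +0.8324)
  (0,1): δ = 134.54°  ·
  (0,2): δ = 30.96°  ✓
  (0,3): δ = 47.50°  ·
  (1,2): δ = 76.43°  ·
  (1,3): δ = 2.04°  ✓
  (2,3): δ = 101.53°  ·
antipodal pairs: 2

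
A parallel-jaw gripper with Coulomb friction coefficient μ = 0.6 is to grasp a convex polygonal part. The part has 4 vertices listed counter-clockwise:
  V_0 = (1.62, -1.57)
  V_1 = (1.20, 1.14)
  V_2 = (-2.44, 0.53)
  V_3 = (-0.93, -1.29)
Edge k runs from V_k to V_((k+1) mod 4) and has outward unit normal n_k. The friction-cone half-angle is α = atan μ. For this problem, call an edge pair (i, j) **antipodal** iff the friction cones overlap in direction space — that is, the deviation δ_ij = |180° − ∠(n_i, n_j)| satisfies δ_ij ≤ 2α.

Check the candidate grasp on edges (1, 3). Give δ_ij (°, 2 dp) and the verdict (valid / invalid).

δ = 15.78°, valid

α = atan 0.6 = 30.96°;  2α = 61.93°
edge 1: e_1 = (-3.64, -0.61);  n_1 = (-0.1653, +0.9862)
edge 3: e_3 = (+2.55, -0.28);  n_3 = (-0.1091, -0.9940)
∠(n_1, n_3) = 164.22°
δ = |180° − 164.22°| = 15.78°
15.78° ≤ 2α = 61.93°  →  valid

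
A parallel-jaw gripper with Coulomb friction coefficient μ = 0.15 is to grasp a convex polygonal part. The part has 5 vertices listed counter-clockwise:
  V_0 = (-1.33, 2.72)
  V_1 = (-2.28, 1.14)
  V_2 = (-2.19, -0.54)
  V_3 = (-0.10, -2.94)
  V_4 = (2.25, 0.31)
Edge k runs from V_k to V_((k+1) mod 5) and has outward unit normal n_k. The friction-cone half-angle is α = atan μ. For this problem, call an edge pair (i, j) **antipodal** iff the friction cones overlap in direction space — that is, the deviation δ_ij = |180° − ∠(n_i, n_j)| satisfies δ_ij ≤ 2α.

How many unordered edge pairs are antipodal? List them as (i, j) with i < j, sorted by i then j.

α = atan 0.15 = 8.53°;  2α = 17.06°
n_0 = (-0.8570, +0.5153)
n_1 = (-0.9986, -0.0535)
n_2 = (-0.7541, -0.6567)
n_3 = (+0.8104, -0.5859)
n_4 = (+0.5584, +0.8295)
  (0,1): δ = 145.92°  ·
  (0,2): δ = 107.93°  ·
  (0,3): δ = 4.85°  ✓
  (0,4): δ = 87.07°  ·
  (1,2): δ = 142.02°  ·
  (1,3): δ = 38.94°  ·
  (1,4): δ = 52.99°  ·
  (2,3): δ = 76.92°  ·
  (2,4): δ = 15.00°  ✓
  (3,4): δ = 88.08°  ·
antipodal pairs: 2

count = 2; pairs: (0,3), (2,4)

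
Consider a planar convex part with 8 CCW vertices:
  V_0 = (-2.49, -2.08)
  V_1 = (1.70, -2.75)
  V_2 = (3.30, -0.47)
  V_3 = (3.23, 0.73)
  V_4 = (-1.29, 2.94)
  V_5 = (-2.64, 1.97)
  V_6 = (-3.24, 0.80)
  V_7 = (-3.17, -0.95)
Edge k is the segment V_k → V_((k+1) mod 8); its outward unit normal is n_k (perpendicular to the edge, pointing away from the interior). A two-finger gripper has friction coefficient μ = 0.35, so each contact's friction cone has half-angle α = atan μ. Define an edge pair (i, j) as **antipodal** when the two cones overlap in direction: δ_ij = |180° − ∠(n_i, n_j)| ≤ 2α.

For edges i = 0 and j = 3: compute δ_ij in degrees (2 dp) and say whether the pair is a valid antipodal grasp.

δ = 16.97°, valid

α = atan 0.35 = 19.29°;  2α = 38.58°
edge 0: e_0 = (+4.19, -0.67);  n_0 = (-0.1579, -0.9875)
edge 3: e_3 = (-4.52, +2.21);  n_3 = (+0.4392, +0.8984)
∠(n_0, n_3) = 163.03°
δ = |180° − 163.03°| = 16.97°
16.97° ≤ 2α = 38.58°  →  valid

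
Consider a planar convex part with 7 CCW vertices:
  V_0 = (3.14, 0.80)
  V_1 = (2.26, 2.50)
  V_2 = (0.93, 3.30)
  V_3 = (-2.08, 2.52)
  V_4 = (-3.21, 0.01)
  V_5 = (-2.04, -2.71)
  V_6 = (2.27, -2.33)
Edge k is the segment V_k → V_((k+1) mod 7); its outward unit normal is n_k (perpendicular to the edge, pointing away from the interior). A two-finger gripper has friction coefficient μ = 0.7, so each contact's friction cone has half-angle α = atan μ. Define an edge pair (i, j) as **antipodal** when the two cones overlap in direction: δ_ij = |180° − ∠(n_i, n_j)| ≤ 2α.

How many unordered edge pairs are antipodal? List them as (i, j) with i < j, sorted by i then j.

α = atan 0.7 = 34.99°;  2α = 69.98°
n_0 = (+0.8881, +0.4597)
n_1 = (+0.5154, +0.8569)
n_2 = (-0.2509, +0.9680)
n_3 = (-0.9119, +0.4105)
n_4 = (-0.9186, -0.3951)
n_5 = (+0.0878, -0.9961)
n_6 = (+0.9635, -0.2678)
  (0,1): δ = 148.40°  ·
  (0,2): δ = 102.84°  ·
  (0,3): δ = 51.61°  ✓
  (0,4): δ = 4.09°  ✓
  (0,5): δ = 67.67°  ✓
  (0,6): δ = 137.10°  ·
  (1,2): δ = 134.45°  ·
  (1,3): δ = 83.21°  ·
  (1,4): δ = 35.70°  ✓
  (1,5): δ = 36.07°  ✓
  (1,6): δ = 105.49°  ·
  (2,3): δ = 128.77°  ·
  (2,4): δ = 81.25°  ·
  (2,5): δ = 9.49°  ✓
  (2,6): δ = 59.94°  ✓
  (3,4): δ = 132.49°  ·
  (3,5): δ = 60.72°  ✓
  (3,6): δ = 8.70°  ✓
  (4,5): δ = 108.24°  ·
  (4,6): δ = 38.81°  ✓
  (5,6): δ = 110.57°  ·
antipodal pairs: 10

count = 10; pairs: (0,3), (0,4), (0,5), (1,4), (1,5), (2,5), (2,6), (3,5), (3,6), (4,6)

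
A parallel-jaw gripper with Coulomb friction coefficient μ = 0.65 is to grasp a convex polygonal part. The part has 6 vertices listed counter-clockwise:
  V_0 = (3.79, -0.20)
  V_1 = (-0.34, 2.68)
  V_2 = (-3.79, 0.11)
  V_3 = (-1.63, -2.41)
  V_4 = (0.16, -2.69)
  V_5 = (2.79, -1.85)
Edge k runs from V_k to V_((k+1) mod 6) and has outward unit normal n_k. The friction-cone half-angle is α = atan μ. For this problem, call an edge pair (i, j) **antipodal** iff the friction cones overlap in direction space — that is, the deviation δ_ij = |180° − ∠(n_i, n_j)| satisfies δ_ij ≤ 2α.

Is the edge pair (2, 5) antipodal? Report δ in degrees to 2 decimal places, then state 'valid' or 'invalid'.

α = atan 0.65 = 33.02°;  2α = 66.05°
edge 2: e_2 = (+2.16, -2.52);  n_2 = (-0.7593, -0.6508)
edge 5: e_5 = (+1.00, +1.65);  n_5 = (+0.8552, -0.5183)
∠(n_2, n_5) = 108.18°
δ = |180° − 108.18°| = 71.82°
71.82° > 2α = 66.05°  →  invalid

δ = 71.82°, invalid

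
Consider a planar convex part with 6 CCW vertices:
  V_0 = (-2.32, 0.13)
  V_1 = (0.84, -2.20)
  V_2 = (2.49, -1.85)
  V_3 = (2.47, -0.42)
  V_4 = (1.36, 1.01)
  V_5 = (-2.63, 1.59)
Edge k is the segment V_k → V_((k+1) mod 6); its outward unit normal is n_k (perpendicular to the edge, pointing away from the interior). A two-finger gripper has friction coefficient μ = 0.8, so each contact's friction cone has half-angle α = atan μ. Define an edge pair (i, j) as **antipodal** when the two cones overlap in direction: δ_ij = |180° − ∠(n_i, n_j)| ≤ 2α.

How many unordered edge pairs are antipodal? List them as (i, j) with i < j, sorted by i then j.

count = 8; pairs: (0,2), (0,3), (0,4), (1,3), (1,4), (2,5), (3,5), (4,5)

α = atan 0.8 = 38.66°;  2α = 77.32°
n_0 = (-0.5935, -0.8049)
n_1 = (+0.2075, -0.9782)
n_2 = (+0.9999, +0.0140)
n_3 = (+0.7899, +0.6132)
n_4 = (+0.1439, +0.9896)
n_5 = (-0.9782, -0.2077)
  (0,1): δ = 131.62°  ·
  (0,2): δ = 52.80°  ✓
  (0,3): δ = 15.78°  ✓
  (0,4): δ = 28.13°  ✓
  (0,5): δ = 138.39°  ·
  (1,2): δ = 101.17°  ·
  (1,3): δ = 64.16°  ✓
  (1,4): δ = 20.25°  ✓
  (1,5): δ = 90.01°  ·
  (2,3): δ = 142.98°  ·
  (2,4): δ = 99.07°  ·
  (2,5): δ = 11.19°  ✓
  (3,4): δ = 136.09°  ·
  (3,5): δ = 25.83°  ✓
  (4,5): δ = 69.74°  ✓
antipodal pairs: 8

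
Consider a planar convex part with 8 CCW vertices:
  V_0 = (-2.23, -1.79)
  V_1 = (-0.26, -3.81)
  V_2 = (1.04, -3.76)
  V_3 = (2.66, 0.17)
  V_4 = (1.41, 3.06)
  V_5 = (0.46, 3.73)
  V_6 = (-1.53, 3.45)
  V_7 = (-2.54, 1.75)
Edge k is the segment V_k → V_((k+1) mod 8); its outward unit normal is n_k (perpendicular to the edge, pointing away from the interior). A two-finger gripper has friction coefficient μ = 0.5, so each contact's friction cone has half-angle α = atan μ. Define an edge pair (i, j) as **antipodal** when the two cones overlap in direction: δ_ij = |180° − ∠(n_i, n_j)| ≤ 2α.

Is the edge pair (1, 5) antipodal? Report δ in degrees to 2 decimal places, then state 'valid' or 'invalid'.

α = atan 0.5 = 26.57°;  2α = 53.13°
edge 1: e_1 = (+1.30, +0.05);  n_1 = (+0.0384, -0.9993)
edge 5: e_5 = (-1.99, -0.28);  n_5 = (-0.1393, +0.9902)
∠(n_1, n_5) = 174.19°
δ = |180° − 174.19°| = 5.81°
5.81° ≤ 2α = 53.13°  →  valid

δ = 5.81°, valid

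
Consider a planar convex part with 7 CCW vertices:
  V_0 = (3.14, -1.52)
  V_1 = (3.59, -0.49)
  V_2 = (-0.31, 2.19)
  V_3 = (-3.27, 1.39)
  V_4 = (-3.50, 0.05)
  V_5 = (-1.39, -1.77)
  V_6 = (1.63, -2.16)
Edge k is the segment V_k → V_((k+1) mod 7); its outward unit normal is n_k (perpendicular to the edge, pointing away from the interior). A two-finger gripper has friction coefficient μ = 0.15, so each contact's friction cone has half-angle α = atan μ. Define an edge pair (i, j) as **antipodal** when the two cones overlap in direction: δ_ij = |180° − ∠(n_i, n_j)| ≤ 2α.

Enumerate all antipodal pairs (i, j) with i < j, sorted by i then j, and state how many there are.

α = atan 0.15 = 8.53°;  2α = 17.06°
n_0 = (+0.9164, -0.4004)
n_1 = (+0.5663, +0.8242)
n_2 = (-0.2609, +0.9654)
n_3 = (-0.9856, +0.1692)
n_4 = (-0.6532, -0.7572)
n_5 = (-0.1281, -0.9918)
n_6 = (+0.3902, -0.9207)
  (0,1): δ = 100.90°  ·
  (0,2): δ = 51.28°  ·
  (0,3): δ = 13.86°  ✓
  (0,4): δ = 72.82°  ·
  (0,5): δ = 106.24°  ·
  (0,6): δ = 136.57°  ·
  (1,2): δ = 130.38°  ·
  (1,3): δ = 65.24°  ·
  (1,4): δ = 6.28°  ✓
  (1,5): δ = 27.14°  ·
  (1,6): δ = 57.47°  ·
  (2,3): δ = 114.86°  ·
  (2,4): δ = 55.90°  ·
  (2,5): δ = 22.48°  ·
  (2,6): δ = 7.85°  ✓
  (3,4): δ = 121.04°  ·
  (3,5): δ = 87.62°  ·
  (3,6): δ = 57.29°  ·
  (4,5): δ = 146.58°  ·
  (4,6): δ = 116.25°  ·
  (5,6): δ = 149.67°  ·
antipodal pairs: 3

count = 3; pairs: (0,3), (1,4), (2,6)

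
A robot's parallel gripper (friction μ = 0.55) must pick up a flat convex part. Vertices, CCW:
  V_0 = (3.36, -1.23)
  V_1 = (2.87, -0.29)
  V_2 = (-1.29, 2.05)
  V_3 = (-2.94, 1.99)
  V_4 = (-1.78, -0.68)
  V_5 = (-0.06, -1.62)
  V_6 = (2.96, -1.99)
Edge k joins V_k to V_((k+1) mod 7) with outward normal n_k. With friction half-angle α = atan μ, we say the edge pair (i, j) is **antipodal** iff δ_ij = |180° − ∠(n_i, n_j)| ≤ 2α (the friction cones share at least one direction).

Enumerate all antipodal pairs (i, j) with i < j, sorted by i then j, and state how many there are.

count = 9; pairs: (0,3), (0,4), (0,5), (1,3), (1,4), (1,5), (2,4), (2,5), (3,6)

α = atan 0.55 = 28.81°;  2α = 57.62°
n_0 = (+0.8868, +0.4622)
n_1 = (+0.4903, +0.8716)
n_2 = (-0.0363, +0.9993)
n_3 = (-0.9172, -0.3985)
n_4 = (-0.4796, -0.8775)
n_5 = (-0.1216, -0.9926)
n_6 = (+0.8849, -0.4657)
  (0,1): δ = 146.89°  ·
  (0,2): δ = 115.45°  ·
  (0,3): δ = 4.05°  ✓
  (0,4): δ = 33.81°  ✓
  (0,5): δ = 55.48°  ✓
  (0,6): δ = 124.71°  ·
  (1,2): δ = 148.56°  ·
  (1,3): δ = 37.16°  ✓
  (1,4): δ = 0.70°  ✓
  (1,5): δ = 22.37°  ✓
  (1,6): δ = 91.60°  ·
  (2,3): δ = 68.60°  ·
  (2,4): δ = 30.74°  ✓
  (2,5): δ = 9.07°  ✓
  (2,6): δ = 60.16°  ·
  (3,4): δ = 142.14°  ·
  (3,5): δ = 120.47°  ·
  (3,6): δ = 51.24°  ✓
  (4,5): δ = 158.33°  ·
  (4,6): δ = 89.10°  ·
  (5,6): δ = 110.77°  ·
antipodal pairs: 9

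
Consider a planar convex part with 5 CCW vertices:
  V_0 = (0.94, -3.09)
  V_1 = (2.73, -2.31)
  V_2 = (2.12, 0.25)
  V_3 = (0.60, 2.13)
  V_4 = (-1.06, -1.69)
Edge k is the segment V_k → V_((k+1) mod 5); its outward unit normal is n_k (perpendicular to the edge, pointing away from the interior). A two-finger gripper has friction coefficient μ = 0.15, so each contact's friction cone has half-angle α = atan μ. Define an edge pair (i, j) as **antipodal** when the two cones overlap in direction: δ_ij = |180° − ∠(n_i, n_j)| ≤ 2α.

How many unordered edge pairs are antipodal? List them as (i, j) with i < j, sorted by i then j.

count = 1; pairs: (2,4)

α = atan 0.15 = 8.53°;  2α = 17.06°
n_0 = (+0.3995, -0.9167)
n_1 = (+0.9728, +0.2318)
n_2 = (+0.7776, +0.6287)
n_3 = (-0.9171, +0.3986)
n_4 = (-0.5735, -0.8192)
  (0,1): δ = 100.14°  ·
  (0,2): δ = 74.59°  ·
  (0,3): δ = 42.97°  ·
  (0,4): δ = 121.46°  ·
  (1,2): δ = 154.45°  ·
  (1,3): δ = 36.89°  ·
  (1,4): δ = 41.61°  ·
  (2,3): δ = 62.44°  ·
  (2,4): δ = 16.05°  ✓
  (3,4): δ = 101.50°  ·
antipodal pairs: 1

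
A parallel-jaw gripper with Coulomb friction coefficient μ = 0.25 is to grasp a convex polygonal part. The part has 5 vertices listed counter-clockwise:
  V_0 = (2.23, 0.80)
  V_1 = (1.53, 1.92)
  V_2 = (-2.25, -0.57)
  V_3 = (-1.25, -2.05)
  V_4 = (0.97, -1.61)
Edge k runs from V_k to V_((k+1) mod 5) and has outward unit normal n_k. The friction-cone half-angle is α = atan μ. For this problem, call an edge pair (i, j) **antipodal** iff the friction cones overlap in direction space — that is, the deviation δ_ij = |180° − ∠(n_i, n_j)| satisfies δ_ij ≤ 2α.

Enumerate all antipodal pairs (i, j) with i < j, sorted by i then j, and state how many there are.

α = atan 0.25 = 14.04°;  2α = 28.07°
n_0 = (+0.8480, +0.5300)
n_1 = (-0.5501, +0.8351)
n_2 = (-0.8286, -0.5599)
n_3 = (+0.1944, -0.9809)
n_4 = (+0.8862, -0.4633)
  (0,1): δ = 88.63°  ·
  (0,2): δ = 2.04°  ✓
  (0,3): δ = 69.21°  ·
  (0,4): δ = 120.39°  ·
  (1,2): δ = 89.33°  ·
  (1,3): δ = 22.16°  ✓
  (1,4): δ = 29.02°  ·
  (2,3): δ = 112.84°  ·
  (2,4): δ = 61.65°  ·
  (3,4): δ = 128.81°  ·
antipodal pairs: 2

count = 2; pairs: (0,2), (1,3)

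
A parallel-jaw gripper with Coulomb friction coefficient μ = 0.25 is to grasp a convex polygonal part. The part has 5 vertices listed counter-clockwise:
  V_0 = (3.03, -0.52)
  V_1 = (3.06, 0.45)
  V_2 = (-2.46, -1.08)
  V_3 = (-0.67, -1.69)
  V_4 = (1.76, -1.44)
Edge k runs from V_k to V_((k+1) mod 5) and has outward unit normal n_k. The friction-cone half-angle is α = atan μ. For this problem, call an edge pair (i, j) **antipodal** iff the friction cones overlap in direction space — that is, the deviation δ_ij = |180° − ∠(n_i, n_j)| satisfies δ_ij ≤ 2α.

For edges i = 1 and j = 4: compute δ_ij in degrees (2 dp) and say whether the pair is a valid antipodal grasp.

α = atan 0.25 = 14.04°;  2α = 28.07°
edge 1: e_1 = (-5.52, -1.53);  n_1 = (-0.2671, +0.9637)
edge 4: e_4 = (+1.27, +0.92);  n_4 = (+0.5867, -0.8098)
∠(n_1, n_4) = 159.57°
δ = |180° − 159.57°| = 20.43°
20.43° ≤ 2α = 28.07°  →  valid

δ = 20.43°, valid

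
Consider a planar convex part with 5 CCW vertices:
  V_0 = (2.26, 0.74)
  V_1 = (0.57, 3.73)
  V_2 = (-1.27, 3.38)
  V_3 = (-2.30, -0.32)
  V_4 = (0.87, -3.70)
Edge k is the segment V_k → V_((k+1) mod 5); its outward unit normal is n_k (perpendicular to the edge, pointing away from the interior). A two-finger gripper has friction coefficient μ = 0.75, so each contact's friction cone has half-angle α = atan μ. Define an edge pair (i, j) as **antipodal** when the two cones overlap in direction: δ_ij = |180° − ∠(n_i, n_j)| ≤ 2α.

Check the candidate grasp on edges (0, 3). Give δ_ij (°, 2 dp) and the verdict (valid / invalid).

δ = 13.69°, valid

α = atan 0.75 = 36.87°;  2α = 73.74°
edge 0: e_0 = (-1.69, +2.99);  n_0 = (+0.8706, +0.4921)
edge 3: e_3 = (+3.17, -3.38);  n_3 = (-0.7294, -0.6841)
∠(n_0, n_3) = 166.31°
δ = |180° − 166.31°| = 13.69°
13.69° ≤ 2α = 73.74°  →  valid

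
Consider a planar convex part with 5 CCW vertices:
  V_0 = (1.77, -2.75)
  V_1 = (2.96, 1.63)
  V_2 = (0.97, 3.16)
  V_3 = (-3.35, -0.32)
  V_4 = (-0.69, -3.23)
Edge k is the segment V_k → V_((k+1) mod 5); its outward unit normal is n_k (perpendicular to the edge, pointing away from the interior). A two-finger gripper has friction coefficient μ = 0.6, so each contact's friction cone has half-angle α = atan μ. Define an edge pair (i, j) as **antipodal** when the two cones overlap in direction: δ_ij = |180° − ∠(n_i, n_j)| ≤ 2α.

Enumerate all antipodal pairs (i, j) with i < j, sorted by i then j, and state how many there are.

α = atan 0.6 = 30.96°;  2α = 61.93°
n_0 = (+0.9650, -0.2622)
n_1 = (+0.6095, +0.7928)
n_2 = (-0.6273, +0.7788)
n_3 = (-0.7381, -0.6747)
n_4 = (+0.1915, -0.9815)
  (0,1): δ = 112.35°  ·
  (0,2): δ = 35.95°  ✓
  (0,3): δ = 57.63°  ✓
  (0,4): δ = 116.24°  ·
  (1,2): δ = 103.59°  ·
  (1,3): δ = 10.02°  ✓
  (1,4): δ = 48.60°  ✓
  (2,3): δ = 86.42°  ·
  (2,4): δ = 27.81°  ✓
  (3,4): δ = 121.39°  ·
antipodal pairs: 5

count = 5; pairs: (0,2), (0,3), (1,3), (1,4), (2,4)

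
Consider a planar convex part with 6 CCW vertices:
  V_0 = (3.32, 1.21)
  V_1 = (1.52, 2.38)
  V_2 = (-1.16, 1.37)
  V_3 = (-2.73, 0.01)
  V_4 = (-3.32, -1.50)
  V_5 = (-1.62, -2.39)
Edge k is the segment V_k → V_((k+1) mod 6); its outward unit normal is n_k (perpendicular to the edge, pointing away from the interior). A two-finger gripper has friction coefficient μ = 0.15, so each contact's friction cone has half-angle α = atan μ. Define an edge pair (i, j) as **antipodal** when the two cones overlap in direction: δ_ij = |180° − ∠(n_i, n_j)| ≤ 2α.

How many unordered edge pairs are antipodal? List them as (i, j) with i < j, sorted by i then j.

count = 3; pairs: (0,4), (1,5), (2,5)

α = atan 0.15 = 8.53°;  2α = 17.06°
n_0 = (+0.5450, +0.8384)
n_1 = (-0.3527, +0.9358)
n_2 = (-0.6547, +0.7558)
n_3 = (-0.9314, +0.3639)
n_4 = (-0.4638, -0.8859)
n_5 = (+0.5889, -0.8082)
  (0,1): δ = 126.33°  ·
  (0,2): δ = 106.08°  ·
  (0,3): δ = 78.32°  ·
  (0,4): δ = 5.39°  ✓
  (0,5): δ = 69.11°  ·
  (1,2): δ = 159.75°  ·
  (1,3): δ = 131.99°  ·
  (1,4): δ = 48.28°  ·
  (1,5): δ = 15.43°  ✓
  (2,3): δ = 152.24°  ·
  (2,4): δ = 68.53°  ·
  (2,5): δ = 4.82°  ✓
  (3,4): δ = 96.29°  ·
  (3,5): δ = 32.58°  ·
  (4,5): δ = 116.28°  ·
antipodal pairs: 3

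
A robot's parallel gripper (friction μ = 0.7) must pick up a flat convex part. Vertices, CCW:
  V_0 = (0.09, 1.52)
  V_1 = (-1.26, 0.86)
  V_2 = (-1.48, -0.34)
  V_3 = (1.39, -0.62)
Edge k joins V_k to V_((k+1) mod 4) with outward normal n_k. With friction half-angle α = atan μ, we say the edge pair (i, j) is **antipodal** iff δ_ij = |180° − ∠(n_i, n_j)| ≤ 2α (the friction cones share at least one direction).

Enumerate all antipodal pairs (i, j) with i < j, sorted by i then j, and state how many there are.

count = 3; pairs: (0,2), (1,3), (2,3)

α = atan 0.7 = 34.99°;  2α = 69.98°
n_0 = (-0.4392, +0.8984)
n_1 = (-0.9836, +0.1803)
n_2 = (-0.0971, -0.9953)
n_3 = (+0.8547, +0.5192)
  (0,1): δ = 126.44°  ·
  (0,2): δ = 31.63°  ✓
  (0,3): δ = 95.22°  ·
  (1,2): δ = 85.18°  ·
  (1,3): δ = 41.67°  ✓
  (2,3): δ = 53.15°  ✓
antipodal pairs: 3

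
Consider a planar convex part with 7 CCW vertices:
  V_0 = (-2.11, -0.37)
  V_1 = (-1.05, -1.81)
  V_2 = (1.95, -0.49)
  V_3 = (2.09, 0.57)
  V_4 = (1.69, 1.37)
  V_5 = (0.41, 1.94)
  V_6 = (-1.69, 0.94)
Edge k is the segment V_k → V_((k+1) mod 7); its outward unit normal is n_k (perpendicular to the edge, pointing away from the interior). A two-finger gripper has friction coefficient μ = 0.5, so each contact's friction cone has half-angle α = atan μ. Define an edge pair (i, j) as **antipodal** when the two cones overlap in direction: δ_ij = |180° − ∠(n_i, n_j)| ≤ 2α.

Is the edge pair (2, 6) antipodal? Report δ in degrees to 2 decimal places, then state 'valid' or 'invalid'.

α = atan 0.5 = 26.57°;  2α = 53.13°
edge 2: e_2 = (+0.14, +1.06);  n_2 = (+0.9914, -0.1309)
edge 6: e_6 = (-0.42, -1.31);  n_6 = (-0.9523, +0.3053)
∠(n_2, n_6) = 169.75°
δ = |180° − 169.75°| = 10.25°
10.25° ≤ 2α = 53.13°  →  valid

δ = 10.25°, valid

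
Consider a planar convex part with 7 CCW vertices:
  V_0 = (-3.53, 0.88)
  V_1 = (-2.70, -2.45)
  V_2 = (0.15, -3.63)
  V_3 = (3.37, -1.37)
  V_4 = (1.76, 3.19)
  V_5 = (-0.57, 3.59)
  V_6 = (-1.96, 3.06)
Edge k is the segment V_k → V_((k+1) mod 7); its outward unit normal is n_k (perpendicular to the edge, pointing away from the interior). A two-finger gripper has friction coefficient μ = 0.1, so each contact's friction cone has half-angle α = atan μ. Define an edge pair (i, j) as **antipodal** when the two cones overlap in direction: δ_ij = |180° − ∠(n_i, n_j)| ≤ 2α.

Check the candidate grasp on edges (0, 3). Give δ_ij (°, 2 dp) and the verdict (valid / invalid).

δ = 5.45°, valid

α = atan 0.1 = 5.71°;  2α = 11.42°
edge 0: e_0 = (+0.83, -3.33);  n_0 = (-0.9703, -0.2418)
edge 3: e_3 = (-1.61, +4.56);  n_3 = (+0.9430, +0.3329)
∠(n_0, n_3) = 174.55°
δ = |180° − 174.55°| = 5.45°
5.45° ≤ 2α = 11.42°  →  valid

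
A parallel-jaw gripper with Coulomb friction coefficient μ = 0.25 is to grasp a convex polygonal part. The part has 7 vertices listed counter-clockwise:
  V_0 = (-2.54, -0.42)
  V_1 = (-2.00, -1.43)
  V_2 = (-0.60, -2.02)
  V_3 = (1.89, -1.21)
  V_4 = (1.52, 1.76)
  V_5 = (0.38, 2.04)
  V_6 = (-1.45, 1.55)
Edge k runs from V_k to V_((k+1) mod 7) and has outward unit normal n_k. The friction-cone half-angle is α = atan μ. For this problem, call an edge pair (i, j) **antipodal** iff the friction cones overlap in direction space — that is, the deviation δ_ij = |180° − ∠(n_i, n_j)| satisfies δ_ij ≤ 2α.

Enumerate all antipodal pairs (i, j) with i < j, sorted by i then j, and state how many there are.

α = atan 0.25 = 14.04°;  2α = 28.07°
n_0 = (-0.8819, -0.4715)
n_1 = (-0.3884, -0.9215)
n_2 = (+0.3093, -0.9509)
n_3 = (+0.9923, +0.1236)
n_4 = (+0.2385, +0.9711)
n_5 = (-0.2586, +0.9660)
n_6 = (-0.8750, +0.4841)
  (0,1): δ = 140.98°  ·
  (0,2): δ = 100.11°  ·
  (0,3): δ = 21.03°  ✓
  (0,4): δ = 48.07°  ·
  (0,5): δ = 76.86°  ·
  (0,6): δ = 122.91°  ·
  (1,2): δ = 139.13°  ·
  (1,3): δ = 60.05°  ·
  (1,4): δ = 9.05°  ✓
  (1,5): δ = 37.84°  ·
  (1,6): δ = 83.90°  ·
  (2,3): δ = 100.92°  ·
  (2,4): δ = 31.82°  ·
  (2,5): δ = 3.03°  ✓
  (2,6): δ = 43.02°  ·
  (3,4): δ = 110.90°  ·
  (3,5): δ = 82.11°  ·
  (3,6): δ = 36.06°  ·
  (4,5): δ = 151.21°  ·
  (4,6): δ = 105.16°  ·
  (5,6): δ = 133.95°  ·
antipodal pairs: 3

count = 3; pairs: (0,3), (1,4), (2,5)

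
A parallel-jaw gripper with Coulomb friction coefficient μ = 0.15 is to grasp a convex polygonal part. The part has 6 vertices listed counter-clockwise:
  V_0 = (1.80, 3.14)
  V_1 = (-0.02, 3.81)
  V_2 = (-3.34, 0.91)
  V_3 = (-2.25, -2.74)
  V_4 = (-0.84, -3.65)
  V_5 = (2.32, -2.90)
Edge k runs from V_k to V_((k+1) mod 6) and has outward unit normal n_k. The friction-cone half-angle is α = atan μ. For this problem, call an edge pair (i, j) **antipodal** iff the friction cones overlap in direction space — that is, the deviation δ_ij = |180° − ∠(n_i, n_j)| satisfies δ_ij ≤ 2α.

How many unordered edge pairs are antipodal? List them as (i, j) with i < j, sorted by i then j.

α = atan 0.15 = 8.53°;  2α = 17.06°
n_0 = (+0.3455, +0.9384)
n_1 = (-0.6579, +0.7531)
n_2 = (-0.9582, -0.2861)
n_3 = (-0.5423, -0.8402)
n_4 = (+0.2309, -0.9730)
n_5 = (+0.9963, +0.0858)
  (0,1): δ = 118.65°  ·
  (0,2): δ = 53.16°  ·
  (0,3): δ = 12.63°  ✓
  (0,4): δ = 33.56°  ·
  (0,5): δ = 115.13°  ·
  (1,2): δ = 114.51°  ·
  (1,3): δ = 73.97°  ·
  (1,4): δ = 27.79°  ·
  (1,5): δ = 53.78°  ·
  (2,3): δ = 139.47°  ·
  (2,4): δ = 93.28°  ·
  (2,5): δ = 11.71°  ✓
  (3,4): δ = 133.81°  ·
  (3,5): δ = 52.24°  ·
  (4,5): δ = 98.43°  ·
antipodal pairs: 2

count = 2; pairs: (0,3), (2,5)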